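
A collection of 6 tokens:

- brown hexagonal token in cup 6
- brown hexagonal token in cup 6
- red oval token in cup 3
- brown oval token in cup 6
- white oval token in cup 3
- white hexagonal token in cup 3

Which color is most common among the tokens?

brown

Counts by color: brown 3, white 2, red 1.
The maximum is 3, held uniquely by brown.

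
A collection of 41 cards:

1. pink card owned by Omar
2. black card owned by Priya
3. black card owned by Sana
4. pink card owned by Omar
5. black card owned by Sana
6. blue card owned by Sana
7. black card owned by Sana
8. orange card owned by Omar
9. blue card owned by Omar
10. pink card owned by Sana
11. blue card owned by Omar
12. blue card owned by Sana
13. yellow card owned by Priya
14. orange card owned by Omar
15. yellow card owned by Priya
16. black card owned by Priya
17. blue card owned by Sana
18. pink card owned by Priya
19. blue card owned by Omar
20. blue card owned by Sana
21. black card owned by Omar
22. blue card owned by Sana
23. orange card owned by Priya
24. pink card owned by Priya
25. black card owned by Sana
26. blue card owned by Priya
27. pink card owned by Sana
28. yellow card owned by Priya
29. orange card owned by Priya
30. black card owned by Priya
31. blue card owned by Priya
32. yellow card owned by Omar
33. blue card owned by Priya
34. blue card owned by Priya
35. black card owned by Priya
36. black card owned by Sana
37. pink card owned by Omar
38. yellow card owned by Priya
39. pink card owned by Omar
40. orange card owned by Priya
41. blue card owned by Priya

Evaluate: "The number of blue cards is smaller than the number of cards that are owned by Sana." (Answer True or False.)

|blue cards| = 13.
|cards owned by Sana| = 12.
The claim requires 13 < 12, which does not hold.

False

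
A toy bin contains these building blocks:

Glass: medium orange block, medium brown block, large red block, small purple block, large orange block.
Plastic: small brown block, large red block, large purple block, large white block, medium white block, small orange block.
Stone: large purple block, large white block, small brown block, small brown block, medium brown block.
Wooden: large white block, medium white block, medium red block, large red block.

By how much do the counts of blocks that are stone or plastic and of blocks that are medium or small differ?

blocks that are stone or plastic: 11. blocks that are medium or small: 11.
|11 − 11| = 11 − 11 = 0.

0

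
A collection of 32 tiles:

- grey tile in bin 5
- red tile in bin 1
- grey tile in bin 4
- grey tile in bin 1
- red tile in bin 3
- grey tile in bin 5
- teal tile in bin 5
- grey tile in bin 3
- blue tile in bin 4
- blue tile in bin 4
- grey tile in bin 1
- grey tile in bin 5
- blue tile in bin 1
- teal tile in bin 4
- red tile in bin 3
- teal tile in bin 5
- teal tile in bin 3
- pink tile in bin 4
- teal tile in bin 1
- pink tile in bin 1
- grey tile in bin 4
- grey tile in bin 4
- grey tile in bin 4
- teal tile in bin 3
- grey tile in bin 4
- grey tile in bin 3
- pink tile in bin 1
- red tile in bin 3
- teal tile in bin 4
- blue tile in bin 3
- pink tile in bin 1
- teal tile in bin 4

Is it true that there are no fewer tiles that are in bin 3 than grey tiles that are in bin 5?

True

|tiles in bin 3| = 8.
|grey tiles in bin 5| = 3.
The claim requires 8 ≥ 3, which holds.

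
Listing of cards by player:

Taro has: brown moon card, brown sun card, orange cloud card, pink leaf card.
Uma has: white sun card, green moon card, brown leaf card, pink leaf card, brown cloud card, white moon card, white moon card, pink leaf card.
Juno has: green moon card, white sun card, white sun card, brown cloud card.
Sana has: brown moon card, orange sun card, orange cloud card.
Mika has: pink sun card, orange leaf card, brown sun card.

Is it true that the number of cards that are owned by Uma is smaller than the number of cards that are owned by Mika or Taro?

False

cards owned by Uma: 8.
cards owned by Mika or Taro: 7.
The claim requires 8 < 7, which does not hold.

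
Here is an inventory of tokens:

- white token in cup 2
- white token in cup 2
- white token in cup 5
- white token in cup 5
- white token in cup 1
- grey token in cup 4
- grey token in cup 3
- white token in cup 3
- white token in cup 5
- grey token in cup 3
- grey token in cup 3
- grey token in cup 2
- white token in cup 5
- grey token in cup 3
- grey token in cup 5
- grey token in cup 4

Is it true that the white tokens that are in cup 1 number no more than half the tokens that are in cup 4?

True

white tokens in cup 1: 1.
tokens in cup 4: 2.
The claim requires 2 × 1 = 2 ≤ 2, which holds.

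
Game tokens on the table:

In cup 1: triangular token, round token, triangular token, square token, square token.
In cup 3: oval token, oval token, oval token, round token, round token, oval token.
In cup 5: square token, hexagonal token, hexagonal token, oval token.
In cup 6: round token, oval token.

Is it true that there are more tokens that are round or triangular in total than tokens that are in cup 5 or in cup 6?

False

There are 6 tokens that are round or triangular.
There are 6 tokens in cup 5 or in cup 6.
The claim requires 6 > 6, which does not hold.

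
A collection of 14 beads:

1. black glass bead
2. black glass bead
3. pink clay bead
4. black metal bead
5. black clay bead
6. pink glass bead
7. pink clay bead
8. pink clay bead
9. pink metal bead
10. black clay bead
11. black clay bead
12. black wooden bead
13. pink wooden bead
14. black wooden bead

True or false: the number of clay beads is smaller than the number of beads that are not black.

clay beads: 6.
beads that are not black: 6.
The claim requires 6 < 6, which does not hold.

False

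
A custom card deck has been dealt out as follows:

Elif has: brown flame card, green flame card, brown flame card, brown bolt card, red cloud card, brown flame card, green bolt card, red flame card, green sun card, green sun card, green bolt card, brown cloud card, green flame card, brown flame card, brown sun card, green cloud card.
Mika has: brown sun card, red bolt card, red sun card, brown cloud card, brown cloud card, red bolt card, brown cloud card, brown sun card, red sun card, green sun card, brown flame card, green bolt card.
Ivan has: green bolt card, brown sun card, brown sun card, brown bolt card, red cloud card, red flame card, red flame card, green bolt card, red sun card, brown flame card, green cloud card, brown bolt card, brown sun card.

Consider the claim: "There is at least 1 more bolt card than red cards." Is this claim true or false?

False

|bolt cards| = 10.
|red cards| = 10.
The claim requires 10 − 10 = 0 ≥ 1, which does not hold.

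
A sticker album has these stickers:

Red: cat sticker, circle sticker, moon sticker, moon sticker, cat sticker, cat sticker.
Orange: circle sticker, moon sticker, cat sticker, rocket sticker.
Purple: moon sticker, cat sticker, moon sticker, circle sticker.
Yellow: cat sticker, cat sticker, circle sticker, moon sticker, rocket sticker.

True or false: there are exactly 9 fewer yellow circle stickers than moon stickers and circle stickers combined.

True

yellow circle stickers: 1.
moon stickers: 6; circle stickers: 4; combined: 6 + 4 = 10.
The claim requires 10 − 1 (= 9) to equal 9, which holds.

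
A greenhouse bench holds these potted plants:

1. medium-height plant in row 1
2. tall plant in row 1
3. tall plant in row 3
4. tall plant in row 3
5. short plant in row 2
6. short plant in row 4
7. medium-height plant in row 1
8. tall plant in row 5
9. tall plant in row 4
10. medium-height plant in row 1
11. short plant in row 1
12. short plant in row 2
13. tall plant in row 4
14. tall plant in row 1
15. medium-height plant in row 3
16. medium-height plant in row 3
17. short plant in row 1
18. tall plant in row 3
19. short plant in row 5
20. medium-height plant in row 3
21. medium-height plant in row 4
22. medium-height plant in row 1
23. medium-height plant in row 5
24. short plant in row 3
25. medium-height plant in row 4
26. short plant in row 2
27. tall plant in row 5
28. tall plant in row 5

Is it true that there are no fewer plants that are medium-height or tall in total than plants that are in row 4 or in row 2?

True

There are 20 plants that are medium-height or tall.
There are 8 plants in row 4 or in row 2.
The claim requires 20 ≥ 8, which holds.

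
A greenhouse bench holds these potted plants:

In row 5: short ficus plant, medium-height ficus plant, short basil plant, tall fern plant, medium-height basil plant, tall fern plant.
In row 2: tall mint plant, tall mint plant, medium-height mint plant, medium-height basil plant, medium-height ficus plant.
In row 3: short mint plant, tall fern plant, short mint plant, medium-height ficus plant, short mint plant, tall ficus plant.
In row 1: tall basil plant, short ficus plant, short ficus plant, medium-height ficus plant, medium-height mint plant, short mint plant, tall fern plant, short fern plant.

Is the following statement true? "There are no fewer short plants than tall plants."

True

|short plants| = 9.
|tall plants| = 8.
The claim requires 9 ≥ 8, which holds.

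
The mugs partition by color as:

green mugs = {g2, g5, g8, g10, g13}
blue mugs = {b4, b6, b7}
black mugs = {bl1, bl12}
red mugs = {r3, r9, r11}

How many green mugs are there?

5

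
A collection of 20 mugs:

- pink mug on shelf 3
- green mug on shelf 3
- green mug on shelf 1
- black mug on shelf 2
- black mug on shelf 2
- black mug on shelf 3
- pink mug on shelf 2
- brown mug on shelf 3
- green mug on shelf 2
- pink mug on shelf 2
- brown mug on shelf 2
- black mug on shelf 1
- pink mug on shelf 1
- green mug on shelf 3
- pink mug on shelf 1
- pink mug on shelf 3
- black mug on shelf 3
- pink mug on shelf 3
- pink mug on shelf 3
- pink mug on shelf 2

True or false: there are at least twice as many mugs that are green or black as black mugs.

False

|mugs that are green or black| = 9.
|black mugs| = 5.
The claim requires 9 ≥ 2 × 5 = 10, which does not hold.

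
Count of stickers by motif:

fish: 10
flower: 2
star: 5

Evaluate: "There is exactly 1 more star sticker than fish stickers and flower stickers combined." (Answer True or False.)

False

There are 5 star stickers.
fish stickers: 10; flower stickers: 2; combined: 10 + 2 = 12.
The claim requires 5 − 12 (= -7) to equal 1, which does not hold.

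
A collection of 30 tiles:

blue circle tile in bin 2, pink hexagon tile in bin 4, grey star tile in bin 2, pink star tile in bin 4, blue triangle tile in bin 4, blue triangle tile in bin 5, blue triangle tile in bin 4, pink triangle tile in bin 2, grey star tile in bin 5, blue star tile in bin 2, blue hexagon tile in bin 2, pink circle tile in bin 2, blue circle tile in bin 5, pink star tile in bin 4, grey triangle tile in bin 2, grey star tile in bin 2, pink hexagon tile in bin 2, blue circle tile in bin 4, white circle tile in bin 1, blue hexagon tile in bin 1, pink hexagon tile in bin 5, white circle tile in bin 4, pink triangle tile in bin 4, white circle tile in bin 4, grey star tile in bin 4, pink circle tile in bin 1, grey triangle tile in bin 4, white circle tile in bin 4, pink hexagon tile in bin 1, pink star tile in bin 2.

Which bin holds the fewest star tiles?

bin 1

Counts by bin (restricted to star tiles): bin 2→4, bin 4→3, bin 5→1, bin 1→0.
The minimum is 0, held uniquely by bin 1.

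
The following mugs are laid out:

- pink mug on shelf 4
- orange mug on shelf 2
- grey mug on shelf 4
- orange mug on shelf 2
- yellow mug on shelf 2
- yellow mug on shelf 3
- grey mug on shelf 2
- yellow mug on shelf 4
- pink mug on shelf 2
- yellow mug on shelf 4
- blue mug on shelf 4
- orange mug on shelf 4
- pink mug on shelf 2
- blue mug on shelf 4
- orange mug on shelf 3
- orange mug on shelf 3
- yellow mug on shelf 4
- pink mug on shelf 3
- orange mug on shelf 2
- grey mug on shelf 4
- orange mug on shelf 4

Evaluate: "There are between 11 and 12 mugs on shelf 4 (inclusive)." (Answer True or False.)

False

mugs on shelf 4: 10.
The claim requires 11 ≤ 10 ≤ 12, which does not hold.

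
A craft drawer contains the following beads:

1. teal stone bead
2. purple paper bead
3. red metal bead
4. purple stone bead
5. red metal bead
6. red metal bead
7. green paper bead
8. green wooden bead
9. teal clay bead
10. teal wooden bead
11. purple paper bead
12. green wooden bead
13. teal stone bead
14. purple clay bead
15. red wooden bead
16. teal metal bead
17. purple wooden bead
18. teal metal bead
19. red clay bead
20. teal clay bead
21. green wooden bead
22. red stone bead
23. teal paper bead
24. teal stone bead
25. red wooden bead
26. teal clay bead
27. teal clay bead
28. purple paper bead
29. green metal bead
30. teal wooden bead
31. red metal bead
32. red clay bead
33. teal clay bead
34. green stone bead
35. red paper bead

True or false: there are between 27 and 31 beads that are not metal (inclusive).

beads that are not metal: 28.
The claim requires 27 ≤ 28 ≤ 31, which holds.

True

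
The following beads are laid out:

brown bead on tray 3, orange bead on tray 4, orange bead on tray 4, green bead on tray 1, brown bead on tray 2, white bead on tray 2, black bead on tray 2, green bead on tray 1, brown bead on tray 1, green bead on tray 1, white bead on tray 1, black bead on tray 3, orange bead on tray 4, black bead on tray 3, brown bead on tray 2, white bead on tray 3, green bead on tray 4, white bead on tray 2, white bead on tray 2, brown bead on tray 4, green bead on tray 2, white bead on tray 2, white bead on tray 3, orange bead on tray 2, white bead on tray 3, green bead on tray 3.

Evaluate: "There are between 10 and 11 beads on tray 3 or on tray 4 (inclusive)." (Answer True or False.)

False

There are 12 beads on tray 3 or on tray 4.
The claim requires 10 ≤ 12 ≤ 11, which does not hold.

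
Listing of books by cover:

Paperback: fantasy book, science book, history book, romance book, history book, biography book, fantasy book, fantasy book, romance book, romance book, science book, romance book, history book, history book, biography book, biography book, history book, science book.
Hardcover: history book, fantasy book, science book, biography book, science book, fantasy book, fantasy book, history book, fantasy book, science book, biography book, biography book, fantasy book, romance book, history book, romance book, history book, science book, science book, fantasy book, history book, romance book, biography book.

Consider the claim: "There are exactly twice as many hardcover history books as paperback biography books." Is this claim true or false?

False

There are 5 hardcover history books.
There are 3 paperback biography books.
The claim requires 5 = 2 × 3 = 6, which does not hold.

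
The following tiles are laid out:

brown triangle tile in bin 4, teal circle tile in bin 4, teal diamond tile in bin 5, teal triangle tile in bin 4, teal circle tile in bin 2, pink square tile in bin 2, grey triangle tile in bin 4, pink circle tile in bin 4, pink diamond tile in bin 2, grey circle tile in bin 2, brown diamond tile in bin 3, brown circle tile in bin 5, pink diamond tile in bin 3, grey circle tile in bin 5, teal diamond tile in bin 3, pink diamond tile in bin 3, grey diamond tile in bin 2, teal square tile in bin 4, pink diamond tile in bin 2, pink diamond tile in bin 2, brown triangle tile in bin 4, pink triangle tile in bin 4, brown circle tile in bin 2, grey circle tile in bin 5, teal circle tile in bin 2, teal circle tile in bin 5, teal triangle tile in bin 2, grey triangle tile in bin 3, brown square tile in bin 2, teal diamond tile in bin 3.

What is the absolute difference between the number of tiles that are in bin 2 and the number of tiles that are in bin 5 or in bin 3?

tiles in bin 2: 11. tiles in bin 5 or in bin 3: 11.
|11 − 11| = 11 − 11 = 0.

0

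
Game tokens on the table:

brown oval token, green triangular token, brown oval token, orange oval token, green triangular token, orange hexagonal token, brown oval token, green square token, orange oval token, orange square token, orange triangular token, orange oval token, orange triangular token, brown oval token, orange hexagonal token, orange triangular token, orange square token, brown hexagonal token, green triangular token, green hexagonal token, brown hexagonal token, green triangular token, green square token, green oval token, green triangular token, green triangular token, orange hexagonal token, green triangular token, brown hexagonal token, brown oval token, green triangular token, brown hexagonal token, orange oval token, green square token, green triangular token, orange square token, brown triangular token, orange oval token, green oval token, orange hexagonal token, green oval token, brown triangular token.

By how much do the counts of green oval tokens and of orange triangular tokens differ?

green oval tokens: 3. orange triangular tokens: 3.
|3 − 3| = 3 − 3 = 0.

0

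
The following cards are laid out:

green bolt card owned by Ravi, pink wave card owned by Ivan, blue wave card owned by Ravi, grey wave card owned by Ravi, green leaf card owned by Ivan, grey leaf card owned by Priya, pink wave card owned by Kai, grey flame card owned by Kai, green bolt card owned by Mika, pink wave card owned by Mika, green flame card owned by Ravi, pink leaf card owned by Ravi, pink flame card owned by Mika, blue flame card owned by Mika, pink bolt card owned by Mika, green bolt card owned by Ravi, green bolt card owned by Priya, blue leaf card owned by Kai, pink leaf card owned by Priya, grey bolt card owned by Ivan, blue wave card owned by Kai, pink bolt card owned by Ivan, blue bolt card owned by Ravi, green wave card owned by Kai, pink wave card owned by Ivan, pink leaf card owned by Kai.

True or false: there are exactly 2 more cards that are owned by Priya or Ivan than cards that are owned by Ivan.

False

|cards owned by Priya or Ivan| = 8.
|cards owned by Ivan| = 5.
The claim requires 8 − 5 (= 3) to equal 2, which does not hold.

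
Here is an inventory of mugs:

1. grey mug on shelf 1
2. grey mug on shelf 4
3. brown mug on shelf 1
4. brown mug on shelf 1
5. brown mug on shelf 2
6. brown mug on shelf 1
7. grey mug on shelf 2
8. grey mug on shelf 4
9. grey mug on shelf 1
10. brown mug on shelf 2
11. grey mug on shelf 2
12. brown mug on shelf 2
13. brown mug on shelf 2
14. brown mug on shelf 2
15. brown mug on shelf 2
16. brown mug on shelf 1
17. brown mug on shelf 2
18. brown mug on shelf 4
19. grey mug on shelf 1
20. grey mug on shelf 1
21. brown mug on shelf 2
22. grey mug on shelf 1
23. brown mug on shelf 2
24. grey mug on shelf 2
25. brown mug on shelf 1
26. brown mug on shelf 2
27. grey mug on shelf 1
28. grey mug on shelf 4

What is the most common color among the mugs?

Counts by color: brown 16, grey 12.
The maximum is 16, held uniquely by brown.

brown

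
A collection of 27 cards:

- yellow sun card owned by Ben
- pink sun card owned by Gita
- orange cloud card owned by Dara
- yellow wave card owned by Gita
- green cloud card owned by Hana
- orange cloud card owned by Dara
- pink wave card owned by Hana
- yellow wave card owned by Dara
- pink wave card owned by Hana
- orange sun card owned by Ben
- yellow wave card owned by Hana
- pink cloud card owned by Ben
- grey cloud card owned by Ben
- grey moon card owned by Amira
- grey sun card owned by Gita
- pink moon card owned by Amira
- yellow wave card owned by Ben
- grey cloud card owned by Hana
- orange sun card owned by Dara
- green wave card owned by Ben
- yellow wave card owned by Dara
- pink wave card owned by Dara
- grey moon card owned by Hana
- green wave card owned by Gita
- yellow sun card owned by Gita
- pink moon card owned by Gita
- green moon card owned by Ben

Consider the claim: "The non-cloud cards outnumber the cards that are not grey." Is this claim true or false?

non-cloud cards: 21.
cards that are not grey: 22.
The claim requires 21 > 22, which does not hold.

False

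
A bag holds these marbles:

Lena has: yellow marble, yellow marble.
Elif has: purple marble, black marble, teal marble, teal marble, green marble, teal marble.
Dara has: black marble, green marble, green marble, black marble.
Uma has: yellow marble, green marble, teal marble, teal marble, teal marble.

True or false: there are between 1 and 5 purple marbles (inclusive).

|purple marbles| = 1.
The claim requires 1 ≤ 1 ≤ 5, which holds.

True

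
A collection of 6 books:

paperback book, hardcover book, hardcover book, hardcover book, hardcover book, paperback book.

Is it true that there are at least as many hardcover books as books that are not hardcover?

There are 4 hardcover books.
There are 2 books that are not hardcover.
The claim requires 4 ≥ 2, which holds.

True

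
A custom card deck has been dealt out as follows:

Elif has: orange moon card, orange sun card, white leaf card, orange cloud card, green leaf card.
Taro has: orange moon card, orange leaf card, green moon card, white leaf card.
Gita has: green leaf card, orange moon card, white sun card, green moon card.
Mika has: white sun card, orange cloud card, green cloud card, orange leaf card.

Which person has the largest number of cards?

Counts by player: Elif→5, Taro→4, Mika→4, Gita→4.
The maximum is 5, held uniquely by Elif.

Elif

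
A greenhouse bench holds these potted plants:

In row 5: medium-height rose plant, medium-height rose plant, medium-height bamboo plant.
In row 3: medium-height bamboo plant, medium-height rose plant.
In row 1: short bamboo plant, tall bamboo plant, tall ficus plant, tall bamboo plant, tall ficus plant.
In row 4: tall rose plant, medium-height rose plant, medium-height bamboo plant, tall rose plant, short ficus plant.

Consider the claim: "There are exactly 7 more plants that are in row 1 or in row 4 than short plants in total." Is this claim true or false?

False

There are 10 plants in row 1 or in row 4.
There are 2 short plants.
The claim requires 10 − 2 (= 8) to equal 7, which does not hold.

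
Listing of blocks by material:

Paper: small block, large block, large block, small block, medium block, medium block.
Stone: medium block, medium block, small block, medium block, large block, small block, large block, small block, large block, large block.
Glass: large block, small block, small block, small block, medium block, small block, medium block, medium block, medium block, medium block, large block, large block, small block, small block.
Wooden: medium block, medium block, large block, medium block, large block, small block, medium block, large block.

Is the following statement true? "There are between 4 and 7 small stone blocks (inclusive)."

False

There are 3 small stone blocks.
The claim requires 4 ≤ 3 ≤ 7, which does not hold.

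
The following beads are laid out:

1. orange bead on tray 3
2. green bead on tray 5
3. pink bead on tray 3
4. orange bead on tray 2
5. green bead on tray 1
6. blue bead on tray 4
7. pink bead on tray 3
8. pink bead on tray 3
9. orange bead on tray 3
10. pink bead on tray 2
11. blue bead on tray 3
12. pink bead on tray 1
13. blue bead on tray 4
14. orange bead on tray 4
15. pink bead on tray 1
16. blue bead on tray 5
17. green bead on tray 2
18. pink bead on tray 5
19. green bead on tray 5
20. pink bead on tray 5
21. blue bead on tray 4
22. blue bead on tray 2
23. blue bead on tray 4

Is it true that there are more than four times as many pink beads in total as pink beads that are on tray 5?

False

There are 8 pink beads.
There are 2 pink beads on tray 5.
The claim requires 8 > 4 × 2 = 8, which does not hold.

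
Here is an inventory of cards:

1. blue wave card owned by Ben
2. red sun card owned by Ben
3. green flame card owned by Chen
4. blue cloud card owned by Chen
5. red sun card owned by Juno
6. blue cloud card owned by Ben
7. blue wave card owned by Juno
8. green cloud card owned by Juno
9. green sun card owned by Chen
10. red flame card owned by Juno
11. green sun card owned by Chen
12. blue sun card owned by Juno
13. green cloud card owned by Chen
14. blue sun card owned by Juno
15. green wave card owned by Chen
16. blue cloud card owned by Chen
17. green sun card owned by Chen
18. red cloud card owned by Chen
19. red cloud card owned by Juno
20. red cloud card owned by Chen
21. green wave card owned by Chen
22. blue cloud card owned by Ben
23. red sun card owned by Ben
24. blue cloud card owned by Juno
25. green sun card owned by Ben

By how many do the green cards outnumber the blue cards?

green cards: 9.
blue cards: 9.
9 − 9 = 0.

0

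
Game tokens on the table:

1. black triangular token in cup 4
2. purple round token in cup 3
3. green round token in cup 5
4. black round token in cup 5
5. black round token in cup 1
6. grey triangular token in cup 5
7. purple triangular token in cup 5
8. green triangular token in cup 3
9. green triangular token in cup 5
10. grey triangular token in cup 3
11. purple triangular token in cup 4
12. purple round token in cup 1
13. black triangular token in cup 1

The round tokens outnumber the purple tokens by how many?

round tokens: 5.
purple tokens: 4.
5 − 4 = 1.

1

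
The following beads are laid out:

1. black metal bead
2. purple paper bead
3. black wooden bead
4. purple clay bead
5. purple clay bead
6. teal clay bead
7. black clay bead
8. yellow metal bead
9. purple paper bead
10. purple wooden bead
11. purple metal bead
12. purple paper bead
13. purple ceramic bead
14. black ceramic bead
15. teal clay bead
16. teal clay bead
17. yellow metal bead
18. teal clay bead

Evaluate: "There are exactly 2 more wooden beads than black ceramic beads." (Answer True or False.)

False

wooden beads: 2.
black ceramic beads: 1.
The claim requires 2 − 1 (= 1) to equal 2, which does not hold.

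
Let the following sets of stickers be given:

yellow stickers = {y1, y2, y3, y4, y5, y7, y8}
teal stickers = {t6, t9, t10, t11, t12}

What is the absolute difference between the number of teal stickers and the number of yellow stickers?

2

teal stickers: 5. yellow stickers: 7.
|5 − 7| = 7 − 5 = 2.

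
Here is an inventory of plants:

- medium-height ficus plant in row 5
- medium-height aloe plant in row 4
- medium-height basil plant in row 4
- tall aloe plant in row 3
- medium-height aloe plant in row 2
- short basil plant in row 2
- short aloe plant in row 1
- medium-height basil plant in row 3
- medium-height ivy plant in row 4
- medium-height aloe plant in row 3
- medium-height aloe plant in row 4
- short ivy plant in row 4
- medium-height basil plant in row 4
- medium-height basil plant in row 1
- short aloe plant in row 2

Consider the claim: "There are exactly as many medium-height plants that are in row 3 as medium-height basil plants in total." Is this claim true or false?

There are 2 medium-height plants in row 3.
There are 4 medium-height basil plants.
The claim requires 2 = 4, which does not hold.

False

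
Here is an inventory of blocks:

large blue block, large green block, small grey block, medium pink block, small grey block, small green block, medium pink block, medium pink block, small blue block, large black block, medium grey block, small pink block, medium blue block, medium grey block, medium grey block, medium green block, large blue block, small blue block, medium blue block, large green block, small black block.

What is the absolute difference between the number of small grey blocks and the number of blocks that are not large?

14

small grey blocks: 2. blocks that are not large: 16.
|2 − 16| = 16 − 2 = 14.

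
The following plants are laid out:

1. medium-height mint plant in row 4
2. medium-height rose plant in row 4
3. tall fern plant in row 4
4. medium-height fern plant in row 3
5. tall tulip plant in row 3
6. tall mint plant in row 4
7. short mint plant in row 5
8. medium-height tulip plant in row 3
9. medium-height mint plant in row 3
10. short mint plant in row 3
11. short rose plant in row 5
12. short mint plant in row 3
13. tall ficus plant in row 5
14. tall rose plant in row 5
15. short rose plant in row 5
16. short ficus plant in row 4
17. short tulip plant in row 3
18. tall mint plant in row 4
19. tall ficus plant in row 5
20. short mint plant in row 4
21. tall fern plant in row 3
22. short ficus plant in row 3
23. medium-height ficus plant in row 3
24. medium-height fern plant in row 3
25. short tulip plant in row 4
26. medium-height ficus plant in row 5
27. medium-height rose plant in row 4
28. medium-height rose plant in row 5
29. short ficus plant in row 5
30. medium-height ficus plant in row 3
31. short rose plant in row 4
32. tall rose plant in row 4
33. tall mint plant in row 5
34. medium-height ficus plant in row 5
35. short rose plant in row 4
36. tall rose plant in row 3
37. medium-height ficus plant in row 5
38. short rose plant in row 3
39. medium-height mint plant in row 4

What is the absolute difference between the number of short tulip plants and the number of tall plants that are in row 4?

short tulip plants: 2. tall plants in row 4: 4.
|2 − 4| = 4 − 2 = 2.

2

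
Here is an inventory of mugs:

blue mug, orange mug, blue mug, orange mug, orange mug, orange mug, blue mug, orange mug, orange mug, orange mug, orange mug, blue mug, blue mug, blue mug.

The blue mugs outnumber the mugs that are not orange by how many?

0

blue mugs: 6.
mugs that are not orange: 6.
6 − 6 = 0.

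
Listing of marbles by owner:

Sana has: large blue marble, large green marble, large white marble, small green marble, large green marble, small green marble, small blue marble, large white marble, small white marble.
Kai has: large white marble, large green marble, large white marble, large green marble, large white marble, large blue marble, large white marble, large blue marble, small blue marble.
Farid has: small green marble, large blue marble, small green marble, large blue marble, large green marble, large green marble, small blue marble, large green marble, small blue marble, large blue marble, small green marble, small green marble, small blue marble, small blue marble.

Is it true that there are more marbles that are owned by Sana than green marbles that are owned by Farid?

True

Count of marbles owned by Sana: 9.
Count of green marbles owned by Farid: 7.
The claim requires 9 > 7, which holds.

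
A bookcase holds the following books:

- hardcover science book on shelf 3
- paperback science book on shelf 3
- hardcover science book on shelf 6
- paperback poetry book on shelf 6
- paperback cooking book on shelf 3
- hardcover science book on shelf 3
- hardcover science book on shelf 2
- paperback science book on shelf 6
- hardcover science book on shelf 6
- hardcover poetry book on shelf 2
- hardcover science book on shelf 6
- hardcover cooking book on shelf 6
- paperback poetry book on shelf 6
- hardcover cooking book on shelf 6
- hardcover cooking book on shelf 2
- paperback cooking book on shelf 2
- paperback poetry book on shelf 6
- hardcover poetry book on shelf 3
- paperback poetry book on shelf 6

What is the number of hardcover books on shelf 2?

3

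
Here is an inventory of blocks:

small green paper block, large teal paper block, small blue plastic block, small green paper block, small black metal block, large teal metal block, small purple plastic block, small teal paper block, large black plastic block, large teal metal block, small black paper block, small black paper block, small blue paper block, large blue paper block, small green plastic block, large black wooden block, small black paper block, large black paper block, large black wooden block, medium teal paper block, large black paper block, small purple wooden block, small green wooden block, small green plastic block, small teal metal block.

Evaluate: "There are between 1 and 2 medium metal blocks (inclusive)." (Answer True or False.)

False

|medium metal blocks| = 0.
The claim requires 1 ≤ 0 ≤ 2, which does not hold.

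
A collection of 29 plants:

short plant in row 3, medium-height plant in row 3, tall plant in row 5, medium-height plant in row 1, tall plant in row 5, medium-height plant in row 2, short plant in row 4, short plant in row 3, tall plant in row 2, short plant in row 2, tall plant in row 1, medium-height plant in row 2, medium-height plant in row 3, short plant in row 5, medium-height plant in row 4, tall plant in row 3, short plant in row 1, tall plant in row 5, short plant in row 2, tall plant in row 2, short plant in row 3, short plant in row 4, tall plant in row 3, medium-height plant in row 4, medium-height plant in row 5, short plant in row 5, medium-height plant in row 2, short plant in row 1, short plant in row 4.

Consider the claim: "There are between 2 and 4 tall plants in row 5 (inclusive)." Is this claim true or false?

True

|tall plants in row 5| = 3.
The claim requires 2 ≤ 3 ≤ 4, which holds.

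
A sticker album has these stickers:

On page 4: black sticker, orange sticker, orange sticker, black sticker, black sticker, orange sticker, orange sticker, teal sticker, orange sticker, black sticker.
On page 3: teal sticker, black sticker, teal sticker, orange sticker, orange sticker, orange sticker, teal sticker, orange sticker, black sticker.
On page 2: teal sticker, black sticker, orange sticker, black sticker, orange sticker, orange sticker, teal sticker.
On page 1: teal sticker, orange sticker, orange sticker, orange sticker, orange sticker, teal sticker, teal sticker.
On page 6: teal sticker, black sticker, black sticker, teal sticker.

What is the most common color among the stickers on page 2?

orange

Counts by color (restricted to stickers on page 2): orange 3, teal 2, black 2.
The maximum is 3, held uniquely by orange.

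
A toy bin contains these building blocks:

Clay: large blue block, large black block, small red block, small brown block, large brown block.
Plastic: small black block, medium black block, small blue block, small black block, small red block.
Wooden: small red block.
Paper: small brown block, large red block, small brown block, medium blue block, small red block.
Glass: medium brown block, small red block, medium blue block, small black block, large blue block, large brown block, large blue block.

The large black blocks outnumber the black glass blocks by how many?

0

large black blocks: 1.
black glass blocks: 1.
1 − 1 = 0.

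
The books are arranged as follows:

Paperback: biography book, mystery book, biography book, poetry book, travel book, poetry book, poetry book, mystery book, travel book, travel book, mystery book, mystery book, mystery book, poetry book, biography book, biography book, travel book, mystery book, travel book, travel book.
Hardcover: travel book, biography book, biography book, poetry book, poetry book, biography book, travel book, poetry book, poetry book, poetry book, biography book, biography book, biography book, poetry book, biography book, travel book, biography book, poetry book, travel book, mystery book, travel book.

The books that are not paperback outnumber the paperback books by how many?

1

books that are not paperback: 21.
paperback books: 20.
21 − 20 = 1.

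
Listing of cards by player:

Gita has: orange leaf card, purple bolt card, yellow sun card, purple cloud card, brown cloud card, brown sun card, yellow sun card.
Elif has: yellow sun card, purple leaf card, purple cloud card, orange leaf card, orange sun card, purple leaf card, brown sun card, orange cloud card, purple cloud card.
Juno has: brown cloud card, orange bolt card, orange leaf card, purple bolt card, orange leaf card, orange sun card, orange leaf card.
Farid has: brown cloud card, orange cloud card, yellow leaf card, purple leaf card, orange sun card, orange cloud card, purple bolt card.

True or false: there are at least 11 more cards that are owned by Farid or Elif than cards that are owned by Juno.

Count of cards owned by Farid or Elif: 16.
Count of cards owned by Juno: 7.
The claim requires 16 − 7 = 9 ≥ 11, which does not hold.

False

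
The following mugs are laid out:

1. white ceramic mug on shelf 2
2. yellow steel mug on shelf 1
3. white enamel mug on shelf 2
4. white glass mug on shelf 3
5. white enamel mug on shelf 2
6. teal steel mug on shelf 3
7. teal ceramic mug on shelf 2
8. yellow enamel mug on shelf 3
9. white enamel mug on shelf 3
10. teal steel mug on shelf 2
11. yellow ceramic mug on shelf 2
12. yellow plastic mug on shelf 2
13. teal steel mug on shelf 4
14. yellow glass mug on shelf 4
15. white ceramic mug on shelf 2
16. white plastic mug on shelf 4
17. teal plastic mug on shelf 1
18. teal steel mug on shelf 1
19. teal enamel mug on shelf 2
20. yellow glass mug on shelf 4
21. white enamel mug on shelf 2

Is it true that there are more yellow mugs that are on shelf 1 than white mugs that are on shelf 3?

yellow mugs on shelf 1: 1.
white mugs on shelf 3: 2.
The claim requires 1 > 2, which does not hold.

False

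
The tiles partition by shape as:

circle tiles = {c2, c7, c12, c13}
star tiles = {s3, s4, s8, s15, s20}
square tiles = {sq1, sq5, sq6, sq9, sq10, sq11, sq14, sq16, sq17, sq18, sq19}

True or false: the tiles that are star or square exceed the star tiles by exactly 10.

False

|tiles that are star or square| = 16.
|star tiles| = 5.
The claim requires 16 − 5 (= 11) to equal 10, which does not hold.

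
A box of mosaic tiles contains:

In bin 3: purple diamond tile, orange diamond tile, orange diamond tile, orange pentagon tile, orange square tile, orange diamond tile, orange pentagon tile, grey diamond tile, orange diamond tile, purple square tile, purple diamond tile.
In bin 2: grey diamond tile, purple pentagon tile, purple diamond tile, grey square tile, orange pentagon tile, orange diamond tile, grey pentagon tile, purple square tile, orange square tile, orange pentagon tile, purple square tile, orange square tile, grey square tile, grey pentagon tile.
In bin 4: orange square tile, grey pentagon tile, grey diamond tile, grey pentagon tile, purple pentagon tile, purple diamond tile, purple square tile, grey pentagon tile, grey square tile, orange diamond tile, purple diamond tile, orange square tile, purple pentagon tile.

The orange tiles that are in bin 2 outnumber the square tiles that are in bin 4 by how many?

1

orange tiles in bin 2: 5.
square tiles in bin 4: 4.
5 − 4 = 1.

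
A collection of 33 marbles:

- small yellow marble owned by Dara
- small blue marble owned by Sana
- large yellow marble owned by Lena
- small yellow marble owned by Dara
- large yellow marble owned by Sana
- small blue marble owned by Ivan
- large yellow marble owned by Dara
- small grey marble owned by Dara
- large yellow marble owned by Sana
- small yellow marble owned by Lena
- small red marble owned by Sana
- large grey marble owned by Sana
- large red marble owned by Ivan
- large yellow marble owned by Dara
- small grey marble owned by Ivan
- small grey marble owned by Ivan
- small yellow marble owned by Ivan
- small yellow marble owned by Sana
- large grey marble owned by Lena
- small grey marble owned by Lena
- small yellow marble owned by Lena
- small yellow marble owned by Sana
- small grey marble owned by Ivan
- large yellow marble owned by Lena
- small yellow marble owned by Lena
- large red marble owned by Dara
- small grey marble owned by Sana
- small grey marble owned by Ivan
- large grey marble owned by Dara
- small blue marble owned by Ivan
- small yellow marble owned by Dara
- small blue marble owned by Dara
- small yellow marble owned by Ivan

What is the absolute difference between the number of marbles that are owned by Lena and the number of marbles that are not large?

marbles owned by Lena: 7. marbles that are not large: 22.
|7 − 22| = 22 − 7 = 15.

15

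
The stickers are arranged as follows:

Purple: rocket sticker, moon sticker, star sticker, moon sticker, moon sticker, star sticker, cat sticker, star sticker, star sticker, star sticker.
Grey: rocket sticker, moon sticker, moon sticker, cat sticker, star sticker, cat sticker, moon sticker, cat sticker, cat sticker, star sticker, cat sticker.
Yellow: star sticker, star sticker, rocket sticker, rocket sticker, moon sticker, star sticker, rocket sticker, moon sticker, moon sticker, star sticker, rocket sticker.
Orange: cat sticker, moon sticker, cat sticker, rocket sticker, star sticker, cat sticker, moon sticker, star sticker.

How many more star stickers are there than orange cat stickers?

10

star stickers: 13.
orange cat stickers: 3.
13 − 3 = 10.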